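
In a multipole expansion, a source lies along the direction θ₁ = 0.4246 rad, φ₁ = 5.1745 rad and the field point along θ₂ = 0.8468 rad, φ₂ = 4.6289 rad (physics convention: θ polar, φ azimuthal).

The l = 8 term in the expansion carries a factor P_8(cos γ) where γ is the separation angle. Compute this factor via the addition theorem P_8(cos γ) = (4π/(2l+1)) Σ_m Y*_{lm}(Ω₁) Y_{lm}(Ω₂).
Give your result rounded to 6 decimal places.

-0.343781

Summing Y*_{l m}(θ₁,φ₁)·Y_{l m}(θ₂,φ₂) over m ∈ [−8, 8]; prefactor 4π/(2·8+1) = 0.739198:
  m=-8: Y*=-0.00036 - 0.00023j  Y=0.04015 + 0.03168j  product -0.00001 - 0.00002j
  m=-7: Y*=0.00035 - 0.00377j  Y=0.09979 - 0.15086j  product -0.00053 - 0.00043j
  m=-6: Y*=0.01966 - 0.00760j  Y=-0.32579 - 0.17837j  product -0.00776 - 0.00103j
  m=-5: Y*=0.06139 + 0.05603j  Y=-0.18455 + 0.41612j  product -0.03464 + 0.01521j
  m=-4: Y*=-0.06469 + 0.22696j  Y=0.21194 + 0.07353j  product -0.03040 + 0.04335j
  m=-3: Y*=-0.45392 + 0.08469j  Y=-0.05426 + 0.21209j  product 0.00667 - 0.10087j
  m=-2: Y*=-0.31888 - 0.42246j  Y=0.35188 + 0.05931j  product -0.08715 - 0.16757j
  m=-1: Y*=0.04965 - 0.09968j  Y=-0.00515 + 0.06152j  product 0.00588 + 0.00357j
  m=+0: Y*=-0.46384 + 0.00000j  Y=0.36472 + 0.00000j  product -0.16917 + 0.00000j
  m=+1: Y*=-0.04965 - 0.09968j  Y=0.00515 + 0.06152j  product 0.00588 - 0.00357j
  m=+2: Y*=-0.31888 + 0.42246j  Y=0.35188 - 0.05931j  product -0.08715 + 0.16757j
  m=+3: Y*=0.45392 + 0.08469j  Y=0.05426 + 0.21209j  product 0.00667 + 0.10087j
  m=+4: Y*=-0.06469 - 0.22696j  Y=0.21194 - 0.07353j  product -0.03040 - 0.04335j
  m=+5: Y*=-0.06139 + 0.05603j  Y=0.18455 + 0.41612j  product -0.03464 - 0.01521j
  m=+6: Y*=0.01966 + 0.00760j  Y=-0.32579 + 0.17837j  product -0.00776 + 0.00103j
  m=+7: Y*=-0.00035 - 0.00377j  Y=-0.09979 - 0.15086j  product -0.00053 + 0.00043j
  m=+8: Y*=-0.00036 + 0.00023j  Y=0.04015 - 0.03168j  product -0.00001 + 0.00002j
Total Σ_m = -0.46507 - 0.00000j. Multiply by 0.739198: -0.34378 - 0.00000j. P_8(cos γ) = -0.343781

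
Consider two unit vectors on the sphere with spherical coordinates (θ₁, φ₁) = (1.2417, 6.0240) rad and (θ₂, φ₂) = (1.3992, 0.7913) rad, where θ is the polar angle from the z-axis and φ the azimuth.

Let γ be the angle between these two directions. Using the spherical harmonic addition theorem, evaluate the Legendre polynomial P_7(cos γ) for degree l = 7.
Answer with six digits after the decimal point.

0.257520

Term-by-term m-sum for l=7 (normalisation 4π/15 = 0.837758):
  term(m=-7) = +0.073541-0.134429i   from Y*(Ω₁)=-0.081944-0.329848i, Y(Ω₂)=+0.331689+0.305355i
  term(m=-6) = +0.126940-0.002504i   from Y*(Ω₁)=+0.006812-0.434249i, Y(Ω₂)=+0.010350+0.292158i
  term(m=-5) = -0.010843-0.018087i   from Y*(Ω₁)=+0.027049-0.095917i, Y(Ω₂)=+0.145143-0.153972i
  term(m=-4) = -0.047242+0.084368i   from Y*(Ω₁)=-0.159001+0.268865i, Y(Ω₂)=+0.309473-0.007307i
  term(m=-3) = +0.027720-0.000273i   from Y*(Ω₁)=-0.155924+0.153498i, Y(Ω₂)=-0.091161-0.087989i
  term(m=-2) = -0.035882-0.061216i   from Y*(Ω₁)=+0.199450-0.113767i, Y(Ω₂)=-0.003648-0.309001i
  term(m=-1) = -0.011678+0.020382i   from Y*(Ω₁)=+0.244768-0.064900i, Y(Ω₂)=-0.065206+0.065980i
  term(m=+0) = +0.062278+0.000000i   from Y*(Ω₁)=-0.202365-0.000000i, Y(Ω₂)=-0.307751+0.000000i
  term(m=+1) = -0.011678-0.020382i   from Y*(Ω₁)=-0.244768-0.064900i, Y(Ω₂)=+0.065206+0.065980i
  term(m=+2) = -0.035882+0.061216i   from Y*(Ω₁)=+0.199450+0.113767i, Y(Ω₂)=-0.003648+0.309001i
  term(m=+3) = +0.027720+0.000273i   from Y*(Ω₁)=+0.155924+0.153498i, Y(Ω₂)=+0.091161-0.087989i
  term(m=+4) = -0.047242-0.084368i   from Y*(Ω₁)=-0.159001-0.268865i, Y(Ω₂)=+0.309473+0.007307i
  term(m=+5) = -0.010843+0.018087i   from Y*(Ω₁)=-0.027049-0.095917i, Y(Ω₂)=-0.145143-0.153972i
  term(m=+6) = +0.126940+0.002504i   from Y*(Ω₁)=+0.006812+0.434249i, Y(Ω₂)=+0.010350-0.292158i
  term(m=+7) = +0.073541+0.134429i   from Y*(Ω₁)=+0.081944-0.329848i, Y(Ω₂)=-0.331689+0.305355i
Total Σ_m = +0.307392+0.000000i. Multiply by 0.837758: +0.257520+0.000000i. P_7(cos γ) = 0.257520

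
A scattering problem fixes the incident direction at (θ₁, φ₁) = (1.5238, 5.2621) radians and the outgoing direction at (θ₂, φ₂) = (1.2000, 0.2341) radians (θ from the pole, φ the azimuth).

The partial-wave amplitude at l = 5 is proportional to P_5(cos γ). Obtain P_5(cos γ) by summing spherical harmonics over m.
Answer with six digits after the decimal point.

0.344166

Term-by-term m-sum for l=5 (normalisation 4π/11 = 1.142397):
  term(m=-5) = (0.150676, 0.001094)   from Y*(Ω₁)=(0.176782, 0.426380), Y(Ω₂)=(0.127213, -0.300640)
  term(m=-4) = (0.008362, 0.026252)   from Y*(Ω₁)=(-0.040335, 0.055548), Y(Ω₂)=(0.237873, -0.323254)
  term(m=-3) = (0.013961, -0.010050)   from Y*(Ω₁)=(0.336914, 0.026447), Y(Ω₂)=(0.038856, -0.032881)
  term(m=-2) = (-0.020600, -0.015058)   from Y*(Ω₁)=(0.035837, 0.070311), Y(Ω₂)=(-0.288539, 0.145915)
  term(m=-1) = (-0.013682, 0.041900)   from Y*(Ω₁)=(0.161996, -0.264394), Y(Ω₂)=(-0.138273, 0.032974)
  term(m=+0) = (0.023833, 0.000000)   from Y*(Ω₁)=(0.081566, -0.000000), Y(Ω₂)=(0.292192, 0.000000)
  term(m=+1) = (-0.013682, -0.041900)   from Y*(Ω₁)=(-0.161996, -0.264394), Y(Ω₂)=(0.138273, 0.032974)
  term(m=+2) = (-0.020600, 0.015058)   from Y*(Ω₁)=(0.035837, -0.070311), Y(Ω₂)=(-0.288539, -0.145915)
  term(m=+3) = (0.013961, 0.010050)   from Y*(Ω₁)=(-0.336914, 0.026447), Y(Ω₂)=(-0.038856, -0.032881)
  term(m=+4) = (0.008362, -0.026252)   from Y*(Ω₁)=(-0.040335, -0.055548), Y(Ω₂)=(0.237873, 0.323254)
  term(m=+5) = (0.150676, -0.001094)   from Y*(Ω₁)=(-0.176782, 0.426380), Y(Ω₂)=(-0.127213, -0.300640)
Accumulated sum (0.301267, -0.000000); after 4π/(2l+1) scaling, (0.344166, -0.000000) ⇒ P_5 = 0.344166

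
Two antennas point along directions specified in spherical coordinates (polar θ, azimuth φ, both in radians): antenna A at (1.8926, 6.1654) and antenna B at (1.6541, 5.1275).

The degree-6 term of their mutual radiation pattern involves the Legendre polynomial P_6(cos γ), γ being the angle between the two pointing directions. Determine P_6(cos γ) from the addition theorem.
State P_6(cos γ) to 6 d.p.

Summing Y*_{l m}(θ₁,φ₁)·Y_{l m}(θ₂,φ₂) over m ∈ [−6, 6]; prefactor 4π/(2·6+1) = 0.966644:
  m=-6: +0.267796-0.228651i × +0.376377+0.286674i = +0.166341-0.009289i  (running Σ = +0.166341-0.009289i)
  m=-5: -0.338168+0.225897i × -0.119780+0.066178i = +0.025556-0.049437i  (running Σ = +0.191897-0.058726i)
  m=-4: +0.025839-0.013163i × +0.029102+0.323756i = +0.005013+0.007983i  (running Σ = +0.196911-0.050744i)
  m=-3: +0.313493-0.115628i × -0.148598-0.050146i = -0.052383+0.001461i  (running Σ = +0.144528-0.049282i)
  m=-2: -0.134063+0.032179i × -0.191378+0.209352i = +0.018920-0.034225i  (running Σ = +0.163448-0.083507i)
  m=-1: -0.285925+0.033834i × -0.066044-0.149853i = +0.023954+0.040612i  (running Σ = +0.187402-0.042895i)
  m=0: +0.164171-0.000000i × -0.272588+0.000000i = -0.044751+0.000000i  (running Σ = +0.142650-0.042895i)
  m=1: +0.285925+0.033834i × +0.066044-0.149853i = +0.023954-0.040612i  (running Σ = +0.166604-0.083507i)
  m=2: -0.134063-0.032179i × -0.191378-0.209352i = +0.018920+0.034225i  (running Σ = +0.185524-0.049282i)
  m=3: -0.313493-0.115628i × +0.148598-0.050146i = -0.052383-0.001461i  (running Σ = +0.133142-0.050744i)
  m=4: +0.025839+0.013163i × +0.029102-0.323756i = +0.005013-0.007983i  (running Σ = +0.138155-0.058726i)
  m=5: +0.338168+0.225897i × +0.119780+0.066178i = +0.025556+0.049437i  (running Σ = +0.163711-0.009289i)
  m=6: +0.267796+0.228651i × +0.376377-0.286674i = +0.166341+0.009289i  (running Σ = +0.330052+0.000000i)
Σ over m = +0.330052+0.000000i; ×(4π/13) → +0.319043+0.000000i. Real part: 0.319043

0.319043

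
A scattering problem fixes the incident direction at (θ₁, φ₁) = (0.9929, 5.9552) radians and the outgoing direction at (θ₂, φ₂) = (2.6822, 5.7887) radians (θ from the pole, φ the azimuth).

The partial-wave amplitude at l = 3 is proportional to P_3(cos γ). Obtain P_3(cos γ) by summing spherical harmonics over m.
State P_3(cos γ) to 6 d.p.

Addition theorem: P_3(cos γ) = (4π/7) Σ_m Y*_{lm}(Ω₁) Y_{lm}(Ω₂), m = −3…3:
  m=-3: (0.135769, -0.204167) × (0.003173, 0.036233) = (0.007828, 0.004272)  (running Σ = (0.007828, 0.004272))
  m=-2: (0.310391, -0.238898) × (-0.098973, -0.150464) = (-0.066666, -0.023058)  (running Σ = (-0.058837, -0.018787))
  m=-1: (0.126089, -0.042905) × (0.380542, 0.205174) = (0.056785, 0.009543)  (running Σ = (-0.002052, -0.009244))
  m=0: (-0.307406, -0.000000) × (-0.340161, 0.000000) = (0.104567, 0.000000)  (running Σ = (0.102515, -0.009244))
  m=1: (-0.126089, -0.042905) × (-0.380542, 0.205174) = (0.056785, -0.009543)  (running Σ = (0.159300, -0.018787))
  m=2: (0.310391, 0.238898) × (-0.098973, 0.150464) = (-0.066666, 0.023058)  (running Σ = (0.092634, 0.004272))
  m=3: (-0.135769, -0.204167) × (-0.003173, 0.036233) = (0.007828, -0.004272)  (running Σ = (0.100463, -0.000000))
Accumulated sum (0.100463, -0.000000); after 4π/(2l+1) scaling, (0.180351, -0.000000) ⇒ P_3 = 0.180351

0.180351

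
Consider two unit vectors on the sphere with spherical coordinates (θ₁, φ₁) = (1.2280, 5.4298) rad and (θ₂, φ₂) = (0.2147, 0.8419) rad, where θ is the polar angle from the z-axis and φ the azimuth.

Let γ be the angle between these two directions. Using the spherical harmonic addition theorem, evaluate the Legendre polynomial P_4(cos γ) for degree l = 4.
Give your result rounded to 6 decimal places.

Expand P_4 via completeness: Σ_{m} conj(Y_{4,m}) at Ω₁ times Y_{4,m} at Ω₂ —
  [-4]  conj(Y_{4,-4})(Ω₁) = (-0.335392, 0.093526) ; Y_{4,-4}(Ω₂) = (-0.000889, 0.000204) ; Δ = (0.000279, -0.000152)
  [-3]  conj(Y_{4,-3})(Ω₁) = (-0.293715, -0.193036) ; Y_{4,-3}(Ω₂) = (-0.009654, -0.006832) ; Δ = (0.001517, 0.003870)
  [-2]  conj(Y_{4,-2})(Ω₁) = (0.008413, 0.061489) ; Y_{4,-2}(Ω₂) = (-0.009730, -0.085733) ; Δ = (0.005190, -0.001320)
  [-1]  conj(Y_{4,-1})(Ω₁) = (-0.217513, 0.249299) ; Y_{4,-1}(Ω₂) = (0.241525, -0.270486) ; Δ = (0.014897, 0.119046)
  [+0]  conj(Y_{4,0})(Ω₁) = (0.006072, -0.000000) ; Y_{4,0}(Ω₂) = (0.661840, 0.000000) ; Δ = (0.004019, 0.000000)
  [+1]  conj(Y_{4,1})(Ω₁) = (0.217513, 0.249299) ; Y_{4,1}(Ω₂) = (-0.241525, -0.270486) ; Δ = (0.014897, -0.119046)
  [+2]  conj(Y_{4,2})(Ω₁) = (0.008413, -0.061489) ; Y_{4,2}(Ω₂) = (-0.009730, 0.085733) ; Δ = (0.005190, 0.001320)
  [+3]  conj(Y_{4,3})(Ω₁) = (0.293715, -0.193036) ; Y_{4,3}(Ω₂) = (0.009654, -0.006832) ; Δ = (0.001517, -0.003870)
  [+4]  conj(Y_{4,4})(Ω₁) = (-0.335392, -0.093526) ; Y_{4,4}(Ω₂) = (-0.000889, -0.000204) ; Δ = (0.000279, 0.000152)
Accumulated sum (0.047783, 0.000000); after 4π/(2l+1) scaling, (0.066718, 0.000000) ⇒ P_4 = 0.066718

0.066718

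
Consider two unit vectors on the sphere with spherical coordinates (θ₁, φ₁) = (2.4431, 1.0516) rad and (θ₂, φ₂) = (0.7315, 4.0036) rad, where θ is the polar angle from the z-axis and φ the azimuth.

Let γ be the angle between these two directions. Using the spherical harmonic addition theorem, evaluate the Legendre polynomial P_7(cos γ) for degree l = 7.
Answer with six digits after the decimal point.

Summing Y*_{l m}(θ₁,φ₁)·Y_{l m}(θ₂,φ₂) over m ∈ [−7, 7]; prefactor 4π/(2·7+1) = 0.837758:
  m=-7: Y*=+0.010758+0.020034i  Y=-0.028758-0.007317i  product -0.000163-0.000655i
  m=-6: Y*=-0.101290-0.002676i  Y=+0.054876+0.110855i  product -0.005262-0.011375i
  m=-5: Y*=+0.138707-0.228480i  Y=+0.118465-0.278368i  product -0.047170-0.065678i
  m=-4: Y*=+0.215390+0.388718i  Y=-0.435329+0.137739i  product -0.147307-0.139552i
  m=-3: Y*=-0.396472-0.005237i  Y=+0.288729+0.179242i  product -0.113534-0.072576i
  m=-2: Y*=-0.008233+0.013975i  Y=+0.016342+0.105820i  product -0.001613-0.000643i
  m=-1: Y*=-0.194530-0.340387i  Y=+0.255122-0.297545i  product -0.150909-0.028959i
  m=+0: Y*=+0.108853-0.000000i  Y=-0.011554+0.000000i  product -0.001258+0.000000i
  m=+1: Y*=+0.194530-0.340387i  Y=-0.255122-0.297545i  product -0.150909+0.028959i
  m=+2: Y*=-0.008233-0.013975i  Y=+0.016342-0.105820i  product -0.001613+0.000643i
  m=+3: Y*=+0.396472-0.005237i  Y=-0.288729+0.179242i  product -0.113534+0.072576i
  m=+4: Y*=+0.215390-0.388718i  Y=-0.435329-0.137739i  product -0.147307+0.139552i
  m=+5: Y*=-0.138707-0.228480i  Y=-0.118465-0.278368i  product -0.047170+0.065678i
  m=+6: Y*=-0.101290+0.002676i  Y=+0.054876-0.110855i  product -0.005262+0.011375i
  m=+7: Y*=-0.010758+0.020034i  Y=+0.028758-0.007317i  product -0.000163+0.000655i
Accumulated sum -0.933175+0.000000i; after 4π/(2l+1) scaling, -0.781774+0.000000i ⇒ P_7 = -0.781774

-0.781774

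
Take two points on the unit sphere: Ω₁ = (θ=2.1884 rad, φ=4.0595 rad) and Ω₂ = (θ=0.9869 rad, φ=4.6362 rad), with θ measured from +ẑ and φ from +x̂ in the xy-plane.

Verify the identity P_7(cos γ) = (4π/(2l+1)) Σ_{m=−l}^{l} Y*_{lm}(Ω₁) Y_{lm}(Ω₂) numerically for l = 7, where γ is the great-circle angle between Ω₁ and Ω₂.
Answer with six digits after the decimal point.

-0.279243

Summing Y*_{l m}(θ₁,φ₁)·Y_{l m}(θ₂,φ₂) over m ∈ [−7, 7]; prefactor 4π/(2·7+1) = 0.837758:
  m=-7: Y*=-0.11850 - 0.01696j  Y=0.07154 - 0.12117j  product -0.01053 + 0.01315j
  m=-6: Y*=-0.22712 + 0.22277j  Y=-0.31217 - 0.15355j  product 0.10511 - 0.03467j
  m=-5: Y*=0.05440 + 0.44061j  Y=-0.16274 + 0.40633j  product -0.18789 - 0.04960j
  m=-4: Y*=0.22019 + 0.12903j  Y=0.17780 + 0.05593j  product 0.03193 + 0.03525j
  m=-3: Y*=-0.16936 + 0.06920j  Y=-0.05606 + 0.24096j  product -0.00718 - 0.04469j
  m=-2: Y*=-0.09159 + 0.33747j  Y=0.30992 + 0.04759j  product -0.04445 + 0.10023j
  m=-1: Y*=-0.02481 - 0.03245j  Y=-0.00954 + 0.12492j  product 0.00429 - 0.00279j
  m=+0: Y*=-0.35113 + 0.00000j  Y=0.33003 + 0.00000j  product -0.11588 + 0.00000j
  m=+1: Y*=0.02481 - 0.03245j  Y=0.00954 + 0.12492j  product 0.00429 + 0.00279j
  m=+2: Y*=-0.09159 - 0.33747j  Y=0.30992 - 0.04759j  product -0.04445 - 0.10023j
  m=+3: Y*=0.16936 + 0.06920j  Y=0.05606 + 0.24096j  product -0.00718 + 0.04469j
  m=+4: Y*=0.22019 - 0.12903j  Y=0.17780 - 0.05593j  product 0.03193 - 0.03525j
  m=+5: Y*=-0.05440 + 0.44061j  Y=0.16274 + 0.40633j  product -0.18789 + 0.04960j
  m=+6: Y*=-0.22712 - 0.22277j  Y=-0.31217 + 0.15355j  product 0.10511 + 0.03467j
  m=+7: Y*=0.11850 - 0.01696j  Y=-0.07154 - 0.12117j  product -0.01053 - 0.01315j
Accumulated sum -0.33332 - 0.00000j; after 4π/(2l+1) scaling, -0.27924 - 0.00000j ⇒ P_7 = -0.279243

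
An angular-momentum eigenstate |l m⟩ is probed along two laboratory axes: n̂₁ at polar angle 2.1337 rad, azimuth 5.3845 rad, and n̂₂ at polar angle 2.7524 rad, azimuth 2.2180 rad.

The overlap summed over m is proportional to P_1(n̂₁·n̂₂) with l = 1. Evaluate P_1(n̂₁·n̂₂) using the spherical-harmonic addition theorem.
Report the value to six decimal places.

0.172938

Expand P_1 via completeness: Σ_{m} conj(Y_{1,m}) at Ω₁ times Y_{1,m} at Ω₂ —
  [-1]  conj(Y_{1,-1})(Ω₁) = (0.181927, -0.228639) ; Y_{1,-1}(Ω₂) = (-0.079045, -0.104584) ; Δ = (-0.038292, -0.000954)
  [+0]  conj(Y_{1,0})(Ω₁) = (-0.260740, -0.000000) ; Y_{1,0}(Ω₂) = (-0.452063, 0.000000) ; Δ = (0.117871, 0.000000)
  [+1]  conj(Y_{1,1})(Ω₁) = (-0.181927, -0.228639) ; Y_{1,1}(Ω₂) = (0.079045, -0.104584) ; Δ = (-0.038292, 0.000954)
Total Σ_m = (0.041286, 0.000000). Multiply by 4.188790: (0.172938, 0.000000). P_1(cos γ) = 0.172938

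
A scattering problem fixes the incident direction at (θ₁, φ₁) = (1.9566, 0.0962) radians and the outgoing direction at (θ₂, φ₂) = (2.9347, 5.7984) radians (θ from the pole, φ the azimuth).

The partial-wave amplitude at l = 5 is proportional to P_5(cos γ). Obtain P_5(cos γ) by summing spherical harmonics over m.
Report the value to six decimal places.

0.026675

Summing Y*_{l m}(θ₁,φ₁)·Y_{l m}(θ₂,φ₂) over m ∈ [−5, 5]; prefactor 4π/(2·5+1) = 1.142397:
  term(m=-5) = (-0.000052, 0.000013)   from Y*(Ω₁)=(0.280902, 0.146598), Y(Ω₂)=(-0.000128, 0.000112)
  term(m=-4) = (-0.000712, 0.000759)   from Y*(Ω₁)=(-0.377203, -0.152763), Y(Ω₂)=(0.000921, -0.002386)
  term(m=-3) = (-0.000296, 0.001700)   from Y*(Ω₁)=(0.072384, 0.021490), Y(Ω₂)=(0.002655, 0.022696)
  term(m=-2) = (-0.016413, -0.037884)   from Y*(Ω₁)=(0.309070, 0.060210), Y(Ω₂)=(-0.074168, -0.108126)
  term(m=-1) = (-0.062810, -0.041240)   from Y*(Ω₁)=(-0.165812, -0.016001), Y(Ω₂)=(0.399089, 0.210204)
  term(m=+0) = (0.183916, 0.000000)   from Y*(Ω₁)=(-0.279498, -0.000000), Y(Ω₂)=(-0.658024, 0.000000)
  term(m=+1) = (-0.062810, 0.041240)   from Y*(Ω₁)=(0.165812, -0.016001), Y(Ω₂)=(-0.399089, 0.210204)
  term(m=+2) = (-0.016413, 0.037884)   from Y*(Ω₁)=(0.309070, -0.060210), Y(Ω₂)=(-0.074168, 0.108126)
  term(m=+3) = (-0.000296, -0.001700)   from Y*(Ω₁)=(-0.072384, 0.021490), Y(Ω₂)=(-0.002655, 0.022696)
  term(m=+4) = (-0.000712, -0.000759)   from Y*(Ω₁)=(-0.377203, 0.152763), Y(Ω₂)=(0.000921, 0.002386)
  term(m=+5) = (-0.000052, -0.000013)   from Y*(Ω₁)=(-0.280902, 0.146598), Y(Ω₂)=(0.000128, 0.000112)
Accumulated sum (0.023350, -0.000000); after 4π/(2l+1) scaling, (0.026675, -0.000000) ⇒ P_5 = 0.026675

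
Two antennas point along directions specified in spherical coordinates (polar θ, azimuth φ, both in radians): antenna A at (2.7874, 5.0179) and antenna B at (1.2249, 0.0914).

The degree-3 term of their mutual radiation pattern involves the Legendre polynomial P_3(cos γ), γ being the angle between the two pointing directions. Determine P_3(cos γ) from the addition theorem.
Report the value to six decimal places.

Term-by-term m-sum for l=3 (normalisation 4π/7 = 1.795196):
  m=-3: Y*=(-0.013813, 0.010594)  Y=(0.334416, -0.094066)  product (-0.003623, 0.004842)
  m=-2: Y*=(0.094443, 0.066152)  Y=(0.301556, -0.055747)  product (0.032168, 0.014684)
  m=-1: Y*=(0.114579, -0.363300)  Y=(-0.128756, 0.011801)  product (-0.010465, 0.048129)
  m=+0: Y*=(-0.489504, -0.000000)  Y=(-0.306848, 0.000000)  product (0.150203, 0.000000)
  m=+1: Y*=(-0.114579, -0.363300)  Y=(0.128756, 0.011801)  product (-0.010465, -0.048129)
  m=+2: Y*=(0.094443, -0.066152)  Y=(0.301556, 0.055747)  product (0.032168, -0.014684)
  m=+3: Y*=(0.013813, 0.010594)  Y=(-0.334416, -0.094066)  product (-0.003623, -0.004842)
Total Σ_m = (0.186363, -0.000000). Multiply by 1.795196: (0.334557, -0.000000). P_3(cos γ) = 0.334557

0.334557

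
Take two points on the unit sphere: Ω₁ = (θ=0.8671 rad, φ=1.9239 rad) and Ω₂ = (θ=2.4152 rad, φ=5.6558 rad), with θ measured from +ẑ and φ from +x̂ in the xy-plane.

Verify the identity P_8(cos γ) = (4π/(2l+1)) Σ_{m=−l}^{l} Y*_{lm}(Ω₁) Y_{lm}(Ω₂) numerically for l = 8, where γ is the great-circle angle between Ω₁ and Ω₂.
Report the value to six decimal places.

-0.407959

Addition theorem: P_8(cos γ) = (4π/17) Σ_m Y*_{lm}(Ω₁) Y_{lm}(Ω₂), m = −8…8:
  m=-8: Y*=-0.055940+0.018337i  Y=+0.005893-0.018607i  product +0.000012+0.001149i
  m=-7: Y*=+0.124071+0.156648i  Y=+0.027701+0.083396i  product -0.009627+0.014686i
  m=-6: Y*=+0.203367-0.333325i  Y=-0.193785-0.139142i  product -0.085789+0.036296i
  m=-5: Y*=-0.436268-0.086041i  Y=+0.422930-0.001973i  product -0.184680-0.035528i
  m=-4: Y*=+0.027189+0.170228i  Y=-0.359636+0.263348i  product -0.054607-0.054060i
  m=-3: Y*=-0.229234+0.128671i  Y=+0.038123-0.118458i  product +0.006503+0.032060i
  m=-2: Y*=+0.250406+0.213585i  Y=-0.099937-0.305633i  product +0.040254-0.097877i
  m=-1: Y*=-0.042094+0.114214i  Y=+0.237908+0.172511i  product -0.029718+0.019911i
  m=+0: Y*=+0.348867-0.000000i  Y=+0.239096+0.000000i  product +0.083413+0.000000i
  m=+1: Y*=+0.042094+0.114214i  Y=-0.237908+0.172511i  product -0.029718-0.019911i
  m=+2: Y*=+0.250406-0.213585i  Y=-0.099937+0.305633i  product +0.040254+0.097877i
  m=+3: Y*=+0.229234+0.128671i  Y=-0.038123-0.118458i  product +0.006503-0.032060i
  m=+4: Y*=+0.027189-0.170228i  Y=-0.359636-0.263348i  product -0.054607+0.054060i
  m=+5: Y*=+0.436268-0.086041i  Y=-0.422930-0.001973i  product -0.184680+0.035528i
  m=+6: Y*=+0.203367+0.333325i  Y=-0.193785+0.139142i  product -0.085789-0.036296i
  m=+7: Y*=-0.124071+0.156648i  Y=-0.027701+0.083396i  product -0.009627-0.014686i
  m=+8: Y*=-0.055940-0.018337i  Y=+0.005893+0.018607i  product +0.000012-0.001149i
Total Σ_m = -0.551894-0.000000i. Multiply by 0.739198: -0.407959-0.000000i. P_8(cos γ) = -0.407959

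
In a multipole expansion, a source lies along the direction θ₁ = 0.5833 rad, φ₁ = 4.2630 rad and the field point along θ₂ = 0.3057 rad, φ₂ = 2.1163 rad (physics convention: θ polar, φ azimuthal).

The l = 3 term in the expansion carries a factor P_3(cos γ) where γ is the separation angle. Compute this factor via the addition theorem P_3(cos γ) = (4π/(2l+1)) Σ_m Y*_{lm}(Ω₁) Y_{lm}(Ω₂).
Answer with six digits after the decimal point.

-0.179979

Term-by-term m-sum for l=3 (normalisation 4π/7 = 1.795196):
  term(m=-3) = +0.000783+0.000124i   from Y*(Ω₁)=+0.067991+0.015392i, Y(Ω₂)=+0.011349-0.000747i
  term(m=-2) = -0.009293-0.020867i   from Y*(Ω₁)=-0.161099+0.202502i, Y(Ω₂)=-0.040748+0.078310i
  term(m=-1) = -0.083050+0.127900i   from Y*(Ω₁)=-0.192017-0.398127i, Y(Ω₂)=-0.179007-0.294936i
  term(m=+0) = +0.082864+0.000000i   from Y*(Ω₁)=+0.150503-0.000000i, Y(Ω₂)=+0.550578+0.000000i
  term(m=+1) = -0.083050-0.127900i   from Y*(Ω₁)=+0.192017-0.398127i, Y(Ω₂)=+0.179007-0.294936i
  term(m=+2) = -0.009293+0.020867i   from Y*(Ω₁)=-0.161099-0.202502i, Y(Ω₂)=-0.040748-0.078310i
  term(m=+3) = +0.000783-0.000124i   from Y*(Ω₁)=-0.067991+0.015392i, Y(Ω₂)=-0.011349-0.000747i
Accumulated sum -0.100256-0.000000i; after 4π/(2l+1) scaling, -0.179979-0.000000i ⇒ P_3 = -0.179979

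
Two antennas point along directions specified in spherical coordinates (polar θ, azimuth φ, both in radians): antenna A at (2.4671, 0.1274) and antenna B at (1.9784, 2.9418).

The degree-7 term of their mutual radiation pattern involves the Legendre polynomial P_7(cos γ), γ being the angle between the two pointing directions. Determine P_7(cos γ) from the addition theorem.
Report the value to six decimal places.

Expand P_7 via completeness: Σ_{m} conj(Y_{7,m}) at Ω₁ times Y_{7,m} at Ω₂ —
  term(m=-7) = +0.003356-0.003830i   from Y*(Ω₁)=+0.011633+0.014416i, Y(Ω₂)=-0.047114-0.270814i
  term(m=-6) = -0.014720+0.035570i   from Y*(Ω₁)=-0.062567-0.059993i, Y(Ω₂)=-0.161437-0.413715i
  term(m=-5) = +0.003925-0.060151i   from Y*(Ω₁)=+0.194166+0.143662i, Y(Ω₂)=-0.135059-0.209862i
  term(m=-4) = -0.022023-0.082115i   from Y*(Ω₁)=-0.375179-0.209663i, Y(Ω₂)=+0.137935+0.141787i
  term(m=-3) = +0.078517+0.117467i   from Y*(Ω₁)=+0.398772+0.160293i, Y(Ω₂)=+0.271446+0.185458i
  term(m=-2) = +0.002733+0.002097i   from Y*(Ω₁)=-0.051201-0.013336i, Y(Ω₂)=-0.059986-0.025332i
  term(m=-1) = +0.118567+0.040241i   from Y*(Ω₁)=-0.374481-0.047969i, Y(Ω₂)=-0.325049-0.065820i
  term(m=+0) = +0.004573+0.000000i   from Y*(Ω₁)=+0.178147-0.000000i, Y(Ω₂)=+0.025670+0.000000i
  term(m=+1) = +0.118567-0.040241i   from Y*(Ω₁)=+0.374481-0.047969i, Y(Ω₂)=+0.325049-0.065820i
  term(m=+2) = +0.002733-0.002097i   from Y*(Ω₁)=-0.051201+0.013336i, Y(Ω₂)=-0.059986+0.025332i
  term(m=+3) = +0.078517-0.117467i   from Y*(Ω₁)=-0.398772+0.160293i, Y(Ω₂)=-0.271446+0.185458i
  term(m=+4) = -0.022023+0.082115i   from Y*(Ω₁)=-0.375179+0.209663i, Y(Ω₂)=+0.137935-0.141787i
  term(m=+5) = +0.003925+0.060151i   from Y*(Ω₁)=-0.194166+0.143662i, Y(Ω₂)=+0.135059-0.209862i
  term(m=+6) = -0.014720-0.035570i   from Y*(Ω₁)=-0.062567+0.059993i, Y(Ω₂)=-0.161437+0.413715i
  term(m=+7) = +0.003356+0.003830i   from Y*(Ω₁)=-0.011633+0.014416i, Y(Ω₂)=+0.047114-0.270814i
Total Σ_m = +0.345287+0.000000i. Multiply by 0.837758: +0.289267+0.000000i. P_7(cos γ) = 0.289267

0.289267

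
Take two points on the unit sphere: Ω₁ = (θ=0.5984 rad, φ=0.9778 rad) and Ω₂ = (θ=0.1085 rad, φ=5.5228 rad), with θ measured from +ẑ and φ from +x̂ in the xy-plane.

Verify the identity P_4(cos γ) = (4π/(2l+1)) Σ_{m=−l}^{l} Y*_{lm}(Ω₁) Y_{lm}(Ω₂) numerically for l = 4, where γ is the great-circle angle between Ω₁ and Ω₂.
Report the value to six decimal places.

-0.198138

Expand P_4 via completeness: Σ_{m} conj(Y_{4,m}) at Ω₁ times Y_{4,m} at Ω₂ —
  [-4]  conj(Y_{4,-4})(Ω₁) = (-0.032004, -0.031009) ; Y_{4,-4}(Ω₂) = (-0.000061, 0.000006) ; Δ = (0.000002, 0.000002)
  [-3]  conj(Y_{4,-3})(Ω₁) = (-0.180877, 0.038211) ; Y_{4,-3}(Ω₂) = (-0.001030, 0.001198) ; Δ = (0.000141, -0.000256)
  [-2]  conj(Y_{4,-2})(Ω₁) = (-0.150573, 0.371791) ; Y_{4,-2}(Ω₂) = (0.001161, 0.023185) ; Δ = (-0.008795, -0.003059)
  [-1]  conj(Y_{4,-1})(Ω₁) = (0.218875, 0.324786) ; Y_{4,-1}(Ω₂) = (0.144575, 0.137518) ; Δ = (-0.013020, 0.077055)
  [+0]  conj(Y_{4,0})(Ω₁) = (-0.123639, -0.000000) ; Y_{4,0}(Ω₂) = (0.797175, 0.000000) ; Δ = (-0.098562, -0.000000)
  [+1]  conj(Y_{4,1})(Ω₁) = (-0.218875, 0.324786) ; Y_{4,1}(Ω₂) = (-0.144575, 0.137518) ; Δ = (-0.013020, -0.077055)
  [+2]  conj(Y_{4,2})(Ω₁) = (-0.150573, -0.371791) ; Y_{4,2}(Ω₂) = (0.001161, -0.023185) ; Δ = (-0.008795, 0.003059)
  [+3]  conj(Y_{4,3})(Ω₁) = (0.180877, 0.038211) ; Y_{4,3}(Ω₂) = (0.001030, 0.001198) ; Δ = (0.000141, 0.000256)
  [+4]  conj(Y_{4,4})(Ω₁) = (-0.032004, 0.031009) ; Y_{4,4}(Ω₂) = (-0.000061, -0.000006) ; Δ = (0.000002, -0.000002)
Accumulated sum (-0.141906, -0.000000); after 4π/(2l+1) scaling, (-0.198138, -0.000000) ⇒ P_4 = -0.198138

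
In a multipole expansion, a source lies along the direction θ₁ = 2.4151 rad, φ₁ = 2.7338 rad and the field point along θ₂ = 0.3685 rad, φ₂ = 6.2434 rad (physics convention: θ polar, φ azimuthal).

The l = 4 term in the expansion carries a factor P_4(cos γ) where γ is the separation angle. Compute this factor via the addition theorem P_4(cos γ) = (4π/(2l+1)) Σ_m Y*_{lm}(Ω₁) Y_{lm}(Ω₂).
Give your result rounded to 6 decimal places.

0.339139

Addition theorem: P_4(cos γ) = (4π/9) Σ_m Y*_{lm}(Ω₁) Y_{lm}(Ω₂), m = −4…4:
  term(m=-4) = +0.000063-0.000639i   from Y*(Ω₁)=-0.005198-0.085997i, Y(Ω₂)=+0.007357+0.001181i
  term(m=-3) = +0.006735-0.013365i   from Y*(Ω₁)=+0.093365-0.257840i, Y(Ω₂)=+0.054188+0.006499i
  term(m=-2) = +0.070391-0.063760i   from Y*(Ω₁)=+0.294552-0.312895i, Y(Ω₂)=+0.220313+0.017568i
  term(m=-1) = +0.098179-0.037855i   from Y*(Ω₁)=+0.196533-0.084904i, Y(Ω₂)=+0.491112+0.019549i
  term(m=+0) = -0.107846-0.000000i   from Y*(Ω₁)=-0.299930-0.000000i, Y(Ω₂)=+0.359570+0.000000i
  term(m=+1) = +0.098179+0.037855i   from Y*(Ω₁)=-0.196533-0.084904i, Y(Ω₂)=-0.491112+0.019549i
  term(m=+2) = +0.070391+0.063760i   from Y*(Ω₁)=+0.294552+0.312895i, Y(Ω₂)=+0.220313-0.017568i
  term(m=+3) = +0.006735+0.013365i   from Y*(Ω₁)=-0.093365-0.257840i, Y(Ω₂)=-0.054188+0.006499i
  term(m=+4) = +0.000063+0.000639i   from Y*(Ω₁)=-0.005198+0.085997i, Y(Ω₂)=+0.007357-0.001181i
Total Σ_m = +0.242890+0.000000i. Multiply by 1.396263: +0.339139+0.000000i. P_4(cos γ) = 0.339139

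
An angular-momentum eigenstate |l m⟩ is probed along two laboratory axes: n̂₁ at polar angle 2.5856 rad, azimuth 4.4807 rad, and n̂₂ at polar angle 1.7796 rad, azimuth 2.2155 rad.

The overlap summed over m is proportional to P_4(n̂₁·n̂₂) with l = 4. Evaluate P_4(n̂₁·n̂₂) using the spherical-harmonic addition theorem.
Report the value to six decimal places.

Addition theorem: P_4(cos γ) = (4π/9) Σ_m Y*_{lm}(Ω₁) Y_{lm}(Ω₂), m = −4…4:
  m=-4: 0.02062 - 0.02746j × -0.34281 - 0.21625j = -0.01301 + 0.00495j  (running Σ = -0.01301 + 0.00495j)
  m=-3: -0.10010 - 0.12004j × -0.22706 + 0.08633j = 0.03309 + 0.01862j  (running Σ = 0.02009 + 0.02357j)
  m=-2: -0.33761 + 0.16869j × 0.06216 - 0.21505j = 0.01529 + 0.08309j  (running Σ = 0.03538 + 0.10666j)
  m=-1: 0.09984 + 0.42317j × -0.15562 - 0.20697j = 0.07205 - 0.08652j  (running Σ = 0.10742 + 0.02014j)
  m=0: -0.04512 + 0.00000j × 0.18783 + 0.00000j = -0.00847 + 0.00000j  (running Σ = 0.09895 + 0.02014j)
  m=1: -0.09984 + 0.42317j × 0.15562 - 0.20697j = 0.07205 + 0.08652j  (running Σ = 0.17100 + 0.10666j)
  m=2: -0.33761 - 0.16869j × 0.06216 + 0.21505j = 0.01529 - 0.08309j  (running Σ = 0.18629 + 0.02357j)
  m=3: 0.10010 - 0.12004j × 0.22706 + 0.08633j = 0.03309 - 0.01862j  (running Σ = 0.21938 + 0.00495j)
  m=4: 0.02062 + 0.02746j × -0.34281 + 0.21625j = -0.01301 - 0.00495j  (running Σ = 0.20637 - 0.00000j)
Σ over m = 0.20637 - 0.00000j; ×(4π/9) → 0.28815 - 0.00000j. Real part: 0.288152

0.288152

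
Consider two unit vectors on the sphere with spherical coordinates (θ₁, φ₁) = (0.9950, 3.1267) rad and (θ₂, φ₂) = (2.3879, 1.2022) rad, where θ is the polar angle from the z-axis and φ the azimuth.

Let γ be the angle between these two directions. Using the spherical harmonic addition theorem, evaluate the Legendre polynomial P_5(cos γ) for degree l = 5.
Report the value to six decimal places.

0.142361

Summing Y*_{l m}(θ₁,φ₁)·Y_{l m}(θ₂,φ₂) over m ∈ [−5, 5]; prefactor 4π/(2·5+1) = 1.142397:
  term(m=-5) = -0.013160-0.002637i   from Y*(Ω₁)=-0.192142+0.014334i, Y(Ω₂)=+0.067096+0.018727i
  term(m=-4) = -0.014423-0.091713i   from Y*(Ω₁)=+0.394839-0.023549i, Y(Ω₂)=-0.022594-0.233628i
  term(m=-3) = +0.124757-0.069732i   from Y*(Ω₁)=-0.340229+0.015211i, Y(Ω₂)=-0.375100+0.188188i
  term(m=-2) = -0.018785-0.016062i   from Y*(Ω₁)=-0.071738+0.002137i, Y(Ω₂)=+0.254961+0.231493i
  term(m=-1) = -0.013495+0.036550i   from Y*(Ω₁)=+0.350486-0.005220i, Y(Ω₂)=-0.040049+0.103687i
  term(m=+0) = -0.005171-0.000000i   from Y*(Ω₁)=-0.013754-0.000000i, Y(Ω₂)=+0.375944+0.000000i
  term(m=+1) = -0.013495-0.036550i   from Y*(Ω₁)=-0.350486-0.005220i, Y(Ω₂)=+0.040049+0.103687i
  term(m=+2) = -0.018785+0.016062i   from Y*(Ω₁)=-0.071738-0.002137i, Y(Ω₂)=+0.254961-0.231493i
  term(m=+3) = +0.124757+0.069732i   from Y*(Ω₁)=+0.340229+0.015211i, Y(Ω₂)=+0.375100+0.188188i
  term(m=+4) = -0.014423+0.091713i   from Y*(Ω₁)=+0.394839+0.023549i, Y(Ω₂)=-0.022594+0.233628i
  term(m=+5) = -0.013160+0.002637i   from Y*(Ω₁)=+0.192142+0.014334i, Y(Ω₂)=-0.067096+0.018727i
Total Σ_m = +0.124616-0.000000i. Multiply by 1.142397: +0.142361-0.000000i. P_5(cos γ) = 0.142361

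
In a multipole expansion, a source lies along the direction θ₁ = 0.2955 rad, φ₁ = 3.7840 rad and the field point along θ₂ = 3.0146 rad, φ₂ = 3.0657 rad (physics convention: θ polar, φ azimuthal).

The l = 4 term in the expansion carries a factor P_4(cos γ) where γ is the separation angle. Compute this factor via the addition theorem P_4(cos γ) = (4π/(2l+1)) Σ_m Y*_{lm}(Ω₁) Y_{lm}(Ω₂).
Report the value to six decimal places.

0.343200

Expand P_4 via completeness: Σ_{m} conj(Y_{4,m}) at Ω₁ times Y_{4,m} at Ω₂ —
  m=-4: Y*=(-0.002676, 0.001723)  Y=(0.000109, 0.000034)  product (-0.000000, 0.000000)
  m=-3: Y*=(0.010319, -0.027715)  Y=(0.002457, 0.000569)  product (0.000041, -0.000062)
  m=-2: Y*=(0.043268, 0.147150)  Y=(0.031230, 0.004777)  product (0.000648, 0.004802)
  m=-1: Y*=(-0.359460, -0.268981)  Y=(0.230400, 0.017519)  product (-0.078107, -0.068271)
  m=+0: Y*=(0.514056, -0.000000)  Y=(0.779362, 0.000000)  product (0.400636, 0.000000)
  m=+1: Y*=(0.359460, -0.268981)  Y=(-0.230400, 0.017519)  product (-0.078107, 0.068271)
  m=+2: Y*=(0.043268, -0.147150)  Y=(0.031230, -0.004777)  product (0.000648, -0.004802)
  m=+3: Y*=(-0.010319, -0.027715)  Y=(-0.002457, 0.000569)  product (0.000041, 0.000062)
  m=+4: Y*=(-0.002676, -0.001723)  Y=(0.000109, -0.000034)  product (-0.000000, -0.000000)
Total Σ_m = (0.245799, 0.000000). Multiply by 1.396263: (0.343200, 0.000000). P_4(cos γ) = 0.343200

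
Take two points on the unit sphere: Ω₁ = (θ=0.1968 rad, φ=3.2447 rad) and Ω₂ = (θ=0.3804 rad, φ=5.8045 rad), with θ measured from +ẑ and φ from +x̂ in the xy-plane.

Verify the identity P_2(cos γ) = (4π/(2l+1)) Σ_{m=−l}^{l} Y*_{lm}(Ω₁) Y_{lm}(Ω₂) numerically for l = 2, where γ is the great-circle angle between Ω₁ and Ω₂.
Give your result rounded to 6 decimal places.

Addition theorem: P_2(cos γ) = (4π/5) Σ_m Y*_{lm}(Ω₁) Y_{lm}(Ω₂), m = −2…2:
  m=-2: Y*=0.01446 + 0.00302j  Y=0.03066 + 0.04354j  product 0.00031 + 0.00072j
  m=-1: Y*=-0.14736 - 0.01525j  Y=0.23640 + 0.12268j  product -0.03296 - 0.02168j
  m=+0: Y*=0.59461 + 0.00000j  Y=0.50035 + 0.00000j  product 0.29751 + 0.00000j
  m=+1: Y*=0.14736 - 0.01525j  Y=-0.23640 + 0.12268j  product -0.03296 + 0.02168j
  m=+2: Y*=0.01446 - 0.00302j  Y=0.03066 - 0.04354j  product 0.00031 - 0.00072j
Accumulated sum 0.23220 + 0.00000j; after 4π/(2l+1) scaling, 0.58359 + 0.00000j ⇒ P_2 = 0.583592

0.583592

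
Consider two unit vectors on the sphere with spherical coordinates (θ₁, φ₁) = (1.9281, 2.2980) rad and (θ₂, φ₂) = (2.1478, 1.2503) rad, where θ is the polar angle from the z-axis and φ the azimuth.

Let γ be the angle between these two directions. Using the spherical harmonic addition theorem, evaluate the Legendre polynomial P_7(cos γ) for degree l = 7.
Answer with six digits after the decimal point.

0.322533

Summing Y*_{l m}(θ₁,φ₁)·Y_{l m}(θ₂,φ₂) over m ∈ [−7, 7]; prefactor 4π/(2·7+1) = 0.837758:
  m=-7: Y*=(-0.294355, -0.116900)  Y=(-0.113598, -0.090495)  product (0.022859, 0.039917)
  m=-6: Y*=(-0.151356, -0.415716)  Y=(-0.122013, 0.332005)  product (0.156487, 0.000472)
  m=-5: Y*=(0.074164, -0.137573)  Y=(0.435030, 0.013789)  product (0.034160, -0.058826)
  m=-4: Y*=(-0.271215, 0.064298)  Y=(-0.048865, -0.164463)  product (0.023828, 0.041463)
  m=-3: Y*=(-0.218614, -0.153059)  Y=(0.212404, -0.148234)  product (-0.069123, -0.000104)
  m=-2: Y*=(0.020547, 0.175739)  Y=(-0.243657, -0.181789)  product (0.026941, -0.046555)
  m=-1: Y*=(-0.194616, 0.218695)  Y=(0.044587, -0.134322)  product (0.020698, 0.035892)
  m=+0: Y*=(0.144538, -0.000000)  Y=(-0.323142, 0.000000)  product (-0.046706, 0.000000)
  m=+1: Y*=(0.194616, 0.218695)  Y=(-0.044587, -0.134322)  product (0.020698, -0.035892)
  m=+2: Y*=(0.020547, -0.175739)  Y=(-0.243657, 0.181789)  product (0.026941, 0.046555)
  m=+3: Y*=(0.218614, -0.153059)  Y=(-0.212404, -0.148234)  product (-0.069123, 0.000104)
  m=+4: Y*=(-0.271215, -0.064298)  Y=(-0.048865, 0.164463)  product (0.023828, -0.041463)
  m=+5: Y*=(-0.074164, -0.137573)  Y=(-0.435030, 0.013789)  product (0.034160, 0.058826)
  m=+6: Y*=(-0.151356, 0.415716)  Y=(-0.122013, -0.332005)  product (0.156487, -0.000472)
  m=+7: Y*=(0.294355, -0.116900)  Y=(0.113598, -0.090495)  product (0.022859, -0.039917)
Σ over m = (0.384996, 0.000000); ×(4π/15) → (0.322533, 0.000000). Real part: 0.322533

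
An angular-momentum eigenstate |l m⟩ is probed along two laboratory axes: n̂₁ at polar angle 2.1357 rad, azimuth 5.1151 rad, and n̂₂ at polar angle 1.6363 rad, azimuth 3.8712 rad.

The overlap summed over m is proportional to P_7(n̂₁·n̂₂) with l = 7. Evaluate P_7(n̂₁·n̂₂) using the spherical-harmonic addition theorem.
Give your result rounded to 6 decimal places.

Term-by-term m-sum for l=7 (normalisation 4π/15 = 0.837758):
  m=-7: -0.048622-0.145446i × -0.189487-0.454677i = -0.056918+0.049667i  (running Σ = -0.056918+0.049667i)
  m=-6: -0.272138+0.241261i × +0.039719-0.114190i = +0.016740+0.040658i  (running Σ = -0.040177+0.090326i)
  m=-5: +0.388474+0.184197i × -0.299762+0.166278i = -0.147078+0.009379i  (running Σ = -0.187255+0.099705i)
  m=-4: +0.005809-0.144964i × -0.136746-0.031034i = -0.005293+0.019643i  (running Σ = -0.192548+0.119348i)
  m=-3: +0.259907-0.098621i × +0.173233+0.243670i = +0.069056+0.046247i  (running Σ = -0.123493+0.165595i)
  m=-2: -0.197865-0.205952i × -0.016500+0.147261i = +0.033593-0.025740i  (running Σ = -0.089899+0.139856i)
  m=-1: +0.066219-0.155447i × +0.210508-0.188238i = -0.015321-0.045188i  (running Σ = -0.105221+0.094668i)
  m=0: -0.309074-0.000000i × +0.150463+0.000000i = -0.046504-0.000000i  (running Σ = -0.151725+0.094668i)
  m=1: -0.066219-0.155447i × -0.210508-0.188238i = -0.015321+0.045188i  (running Σ = -0.167046+0.139856i)
  m=2: -0.197865+0.205952i × -0.016500-0.147261i = +0.033593+0.025740i  (running Σ = -0.133453+0.165595i)
  m=3: -0.259907-0.098621i × -0.173233+0.243670i = +0.069056-0.046247i  (running Σ = -0.064397+0.119348i)
  m=4: +0.005809+0.144964i × -0.136746+0.031034i = -0.005293-0.019643i  (running Σ = -0.069690+0.099705i)
  m=5: -0.388474+0.184197i × +0.299762+0.166278i = -0.147078-0.009379i  (running Σ = -0.216768+0.090326i)
  m=6: -0.272138-0.241261i × +0.039719+0.114190i = +0.016740-0.040658i  (running Σ = -0.200028+0.049667i)
  m=7: +0.048622-0.145446i × +0.189487-0.454677i = -0.056918-0.049667i  (running Σ = -0.256946-0.000000i)
Accumulated sum -0.256946-0.000000i; after 4π/(2l+1) scaling, -0.215258-0.000000i ⇒ P_7 = -0.215258

-0.215258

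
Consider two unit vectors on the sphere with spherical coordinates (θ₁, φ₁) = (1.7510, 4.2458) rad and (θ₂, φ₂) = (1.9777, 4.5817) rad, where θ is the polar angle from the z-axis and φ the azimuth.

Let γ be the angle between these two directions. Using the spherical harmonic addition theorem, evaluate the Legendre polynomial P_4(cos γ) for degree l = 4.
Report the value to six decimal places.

Summing Y*_{l m}(θ₁,φ₁)·Y_{l m}(θ₂,φ₂) over m ∈ [−4, 4]; prefactor 4π/(2·4+1) = 1.396263:
  [-4]  conj(Y_{4,-4})(Ω₁) = -0.120750-0.396583i ; Y_{4,-4}(Ω₂) = +0.272723+0.157150i ; Δ = +0.029392-0.127133i
  [-3]  conj(Y_{4,-3})(Ω₁) = -0.210498-0.036357i ; Y_{4,-3}(Ω₂) = -0.146600+0.354556i ; Δ = +0.043749-0.069304i
  [-2]  conj(Y_{4,-2})(Ω₁) = +0.149399-0.201660i ; Y_{4,-2}(Ω₂) = -0.026280-0.007030i ; Δ = -0.005344+0.004249i
  [-1]  conj(Y_{4,-1})(Ω₁) = -0.104137-0.206752i ; Y_{4,-1}(Ω₂) = -0.042654+0.324520i ; Δ = +0.071537-0.024976i
  [+0]  conj(Y_{4,0})(Ω₁) = +0.219232-0.000000i ; Y_{4,0}(Ω₂) = -0.088890+0.000000i ; Δ = -0.019488+0.000000i
  [+1]  conj(Y_{4,1})(Ω₁) = +0.104137-0.206752i ; Y_{4,1}(Ω₂) = +0.042654+0.324520i ; Δ = +0.071537+0.024976i
  [+2]  conj(Y_{4,2})(Ω₁) = +0.149399+0.201660i ; Y_{4,2}(Ω₂) = -0.026280+0.007030i ; Δ = -0.005344-0.004249i
  [+3]  conj(Y_{4,3})(Ω₁) = +0.210498-0.036357i ; Y_{4,3}(Ω₂) = +0.146600+0.354556i ; Δ = +0.043749+0.069304i
  [+4]  conj(Y_{4,4})(Ω₁) = -0.120750+0.396583i ; Y_{4,4}(Ω₂) = +0.272723-0.157150i ; Δ = +0.029392+0.127133i
Σ over m = +0.259181+0.000000i; ×(4π/9) → +0.361885+0.000000i. Real part: 0.361885

0.361885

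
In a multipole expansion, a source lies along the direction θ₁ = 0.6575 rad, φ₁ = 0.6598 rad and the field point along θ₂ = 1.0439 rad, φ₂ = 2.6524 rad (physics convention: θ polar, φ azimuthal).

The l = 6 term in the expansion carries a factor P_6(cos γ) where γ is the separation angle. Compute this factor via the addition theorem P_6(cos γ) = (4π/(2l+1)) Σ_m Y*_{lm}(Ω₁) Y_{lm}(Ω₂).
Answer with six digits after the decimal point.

-0.116684

Addition theorem: P_6(cos γ) = (4π/13) Σ_m Y*_{lm}(Ω₁) Y_{lm}(Ω₂), m = −6…6:
  m=-6: Y*=(-0.017222, -0.018354)  Y=(-0.197200, 0.041298)  product (0.004154, 0.002908)
  m=-5: Y*=(-0.111526, -0.017702)  Y=(0.311689, -0.260212)  product (-0.039368, 0.023503)
  m=-4: Y*=(-0.256990, 0.141194)  Y=(-0.133569, 0.328698)  product (-0.012084, -0.103331)
  m=-3: Y*=(-0.181971, 0.420284)  Y=(0.004763, 0.045980)  product (-0.020192, -0.006365)
  m=-2: Y*=(0.080905, 0.315276)  Y=(-0.195862, -0.291005)  product (0.075901, -0.085295)
  m=-1: Y*=(-0.132633, -0.102894)  Y=(0.075216, 0.040041)  product (-0.005856, -0.013050)
  m=+0: Y*=(-0.384742, -0.000000)  Y=(0.327027, 0.000000)  product (-0.125821, -0.000000)
  m=+1: Y*=(0.132633, -0.102894)  Y=(-0.075216, 0.040041)  product (-0.005856, 0.013050)
  m=+2: Y*=(0.080905, -0.315276)  Y=(-0.195862, 0.291005)  product (0.075901, 0.085295)
  m=+3: Y*=(0.181971, 0.420284)  Y=(-0.004763, 0.045980)  product (-0.020192, 0.006365)
  m=+4: Y*=(-0.256990, -0.141194)  Y=(-0.133569, -0.328698)  product (-0.012084, 0.103331)
  m=+5: Y*=(0.111526, -0.017702)  Y=(-0.311689, -0.260212)  product (-0.039368, -0.023503)
  m=+6: Y*=(-0.017222, 0.018354)  Y=(-0.197200, -0.041298)  product (0.004154, -0.002908)
Accumulated sum (-0.120710, -0.000000); after 4π/(2l+1) scaling, (-0.116684, -0.000000) ⇒ P_6 = -0.116684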